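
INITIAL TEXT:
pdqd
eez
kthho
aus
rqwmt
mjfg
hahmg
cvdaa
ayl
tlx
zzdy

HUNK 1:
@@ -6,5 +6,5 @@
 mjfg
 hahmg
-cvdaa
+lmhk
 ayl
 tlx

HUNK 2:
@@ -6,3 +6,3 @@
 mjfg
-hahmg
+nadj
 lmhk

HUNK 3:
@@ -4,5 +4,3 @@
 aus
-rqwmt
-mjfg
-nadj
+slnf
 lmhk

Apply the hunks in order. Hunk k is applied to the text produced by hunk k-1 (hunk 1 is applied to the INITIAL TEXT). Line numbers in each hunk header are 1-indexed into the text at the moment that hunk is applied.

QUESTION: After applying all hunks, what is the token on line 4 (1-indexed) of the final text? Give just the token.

Hunk 1: at line 6 remove [cvdaa] add [lmhk] -> 11 lines: pdqd eez kthho aus rqwmt mjfg hahmg lmhk ayl tlx zzdy
Hunk 2: at line 6 remove [hahmg] add [nadj] -> 11 lines: pdqd eez kthho aus rqwmt mjfg nadj lmhk ayl tlx zzdy
Hunk 3: at line 4 remove [rqwmt,mjfg,nadj] add [slnf] -> 9 lines: pdqd eez kthho aus slnf lmhk ayl tlx zzdy
Final line 4: aus

Answer: aus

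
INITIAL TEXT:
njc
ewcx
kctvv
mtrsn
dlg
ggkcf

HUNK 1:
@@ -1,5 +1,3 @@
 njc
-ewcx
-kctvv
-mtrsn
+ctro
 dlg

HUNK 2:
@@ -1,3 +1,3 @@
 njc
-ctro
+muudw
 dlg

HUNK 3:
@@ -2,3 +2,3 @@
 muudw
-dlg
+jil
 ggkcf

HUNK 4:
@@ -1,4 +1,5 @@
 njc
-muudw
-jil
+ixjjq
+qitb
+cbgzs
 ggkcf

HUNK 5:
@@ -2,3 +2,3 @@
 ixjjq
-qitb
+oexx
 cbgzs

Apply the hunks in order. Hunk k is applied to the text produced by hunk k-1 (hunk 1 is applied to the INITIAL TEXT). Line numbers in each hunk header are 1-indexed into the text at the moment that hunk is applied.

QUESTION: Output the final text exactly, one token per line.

Answer: njc
ixjjq
oexx
cbgzs
ggkcf

Derivation:
Hunk 1: at line 1 remove [ewcx,kctvv,mtrsn] add [ctro] -> 4 lines: njc ctro dlg ggkcf
Hunk 2: at line 1 remove [ctro] add [muudw] -> 4 lines: njc muudw dlg ggkcf
Hunk 3: at line 2 remove [dlg] add [jil] -> 4 lines: njc muudw jil ggkcf
Hunk 4: at line 1 remove [muudw,jil] add [ixjjq,qitb,cbgzs] -> 5 lines: njc ixjjq qitb cbgzs ggkcf
Hunk 5: at line 2 remove [qitb] add [oexx] -> 5 lines: njc ixjjq oexx cbgzs ggkcf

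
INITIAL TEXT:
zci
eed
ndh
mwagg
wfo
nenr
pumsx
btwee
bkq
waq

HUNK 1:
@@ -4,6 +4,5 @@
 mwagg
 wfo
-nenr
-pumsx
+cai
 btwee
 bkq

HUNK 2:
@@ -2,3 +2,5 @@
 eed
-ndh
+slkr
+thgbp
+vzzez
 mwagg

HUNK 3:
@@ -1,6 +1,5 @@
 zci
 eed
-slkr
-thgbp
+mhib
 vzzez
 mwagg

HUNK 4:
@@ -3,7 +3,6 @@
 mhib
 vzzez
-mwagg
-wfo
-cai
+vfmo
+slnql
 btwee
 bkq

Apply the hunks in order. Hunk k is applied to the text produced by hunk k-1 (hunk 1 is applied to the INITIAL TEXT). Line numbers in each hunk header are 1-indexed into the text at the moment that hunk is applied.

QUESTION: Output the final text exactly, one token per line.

Hunk 1: at line 4 remove [nenr,pumsx] add [cai] -> 9 lines: zci eed ndh mwagg wfo cai btwee bkq waq
Hunk 2: at line 2 remove [ndh] add [slkr,thgbp,vzzez] -> 11 lines: zci eed slkr thgbp vzzez mwagg wfo cai btwee bkq waq
Hunk 3: at line 1 remove [slkr,thgbp] add [mhib] -> 10 lines: zci eed mhib vzzez mwagg wfo cai btwee bkq waq
Hunk 4: at line 3 remove [mwagg,wfo,cai] add [vfmo,slnql] -> 9 lines: zci eed mhib vzzez vfmo slnql btwee bkq waq

Answer: zci
eed
mhib
vzzez
vfmo
slnql
btwee
bkq
waq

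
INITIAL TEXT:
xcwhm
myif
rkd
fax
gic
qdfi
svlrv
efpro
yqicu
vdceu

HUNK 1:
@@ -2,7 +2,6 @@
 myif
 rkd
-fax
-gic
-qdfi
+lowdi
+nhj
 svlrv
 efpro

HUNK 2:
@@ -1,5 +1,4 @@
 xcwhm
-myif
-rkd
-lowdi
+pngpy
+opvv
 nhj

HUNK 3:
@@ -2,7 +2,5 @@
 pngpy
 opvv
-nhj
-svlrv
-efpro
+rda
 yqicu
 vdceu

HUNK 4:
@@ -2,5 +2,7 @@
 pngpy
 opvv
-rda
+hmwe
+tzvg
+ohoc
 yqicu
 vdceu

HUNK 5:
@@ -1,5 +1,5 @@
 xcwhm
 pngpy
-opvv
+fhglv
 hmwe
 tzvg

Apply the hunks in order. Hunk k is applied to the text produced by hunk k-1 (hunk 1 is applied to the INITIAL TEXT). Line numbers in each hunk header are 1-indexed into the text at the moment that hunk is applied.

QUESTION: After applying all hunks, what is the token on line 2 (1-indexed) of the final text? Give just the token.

Answer: pngpy

Derivation:
Hunk 1: at line 2 remove [fax,gic,qdfi] add [lowdi,nhj] -> 9 lines: xcwhm myif rkd lowdi nhj svlrv efpro yqicu vdceu
Hunk 2: at line 1 remove [myif,rkd,lowdi] add [pngpy,opvv] -> 8 lines: xcwhm pngpy opvv nhj svlrv efpro yqicu vdceu
Hunk 3: at line 2 remove [nhj,svlrv,efpro] add [rda] -> 6 lines: xcwhm pngpy opvv rda yqicu vdceu
Hunk 4: at line 2 remove [rda] add [hmwe,tzvg,ohoc] -> 8 lines: xcwhm pngpy opvv hmwe tzvg ohoc yqicu vdceu
Hunk 5: at line 1 remove [opvv] add [fhglv] -> 8 lines: xcwhm pngpy fhglv hmwe tzvg ohoc yqicu vdceu
Final line 2: pngpy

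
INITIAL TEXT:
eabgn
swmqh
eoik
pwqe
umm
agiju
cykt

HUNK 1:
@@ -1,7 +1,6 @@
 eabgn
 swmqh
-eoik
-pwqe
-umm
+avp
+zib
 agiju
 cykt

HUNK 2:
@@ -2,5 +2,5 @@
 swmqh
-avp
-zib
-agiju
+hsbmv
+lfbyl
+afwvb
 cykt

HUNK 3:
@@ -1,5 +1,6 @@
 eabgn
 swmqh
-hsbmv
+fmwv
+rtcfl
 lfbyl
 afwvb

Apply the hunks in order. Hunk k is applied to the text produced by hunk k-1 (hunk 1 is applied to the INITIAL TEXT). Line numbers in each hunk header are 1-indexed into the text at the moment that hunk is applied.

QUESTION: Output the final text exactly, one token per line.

Answer: eabgn
swmqh
fmwv
rtcfl
lfbyl
afwvb
cykt

Derivation:
Hunk 1: at line 1 remove [eoik,pwqe,umm] add [avp,zib] -> 6 lines: eabgn swmqh avp zib agiju cykt
Hunk 2: at line 2 remove [avp,zib,agiju] add [hsbmv,lfbyl,afwvb] -> 6 lines: eabgn swmqh hsbmv lfbyl afwvb cykt
Hunk 3: at line 1 remove [hsbmv] add [fmwv,rtcfl] -> 7 lines: eabgn swmqh fmwv rtcfl lfbyl afwvb cykt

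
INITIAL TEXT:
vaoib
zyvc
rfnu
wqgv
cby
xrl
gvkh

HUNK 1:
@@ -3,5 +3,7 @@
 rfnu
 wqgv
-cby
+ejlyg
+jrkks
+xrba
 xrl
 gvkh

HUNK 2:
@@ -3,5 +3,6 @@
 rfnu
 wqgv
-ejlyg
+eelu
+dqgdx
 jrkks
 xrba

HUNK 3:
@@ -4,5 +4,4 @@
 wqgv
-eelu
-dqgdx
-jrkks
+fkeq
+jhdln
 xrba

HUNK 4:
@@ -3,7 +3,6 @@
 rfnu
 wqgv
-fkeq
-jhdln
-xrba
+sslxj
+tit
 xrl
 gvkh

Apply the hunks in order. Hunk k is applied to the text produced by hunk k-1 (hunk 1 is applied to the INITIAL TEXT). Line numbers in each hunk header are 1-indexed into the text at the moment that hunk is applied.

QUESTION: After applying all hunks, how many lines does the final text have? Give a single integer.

Hunk 1: at line 3 remove [cby] add [ejlyg,jrkks,xrba] -> 9 lines: vaoib zyvc rfnu wqgv ejlyg jrkks xrba xrl gvkh
Hunk 2: at line 3 remove [ejlyg] add [eelu,dqgdx] -> 10 lines: vaoib zyvc rfnu wqgv eelu dqgdx jrkks xrba xrl gvkh
Hunk 3: at line 4 remove [eelu,dqgdx,jrkks] add [fkeq,jhdln] -> 9 lines: vaoib zyvc rfnu wqgv fkeq jhdln xrba xrl gvkh
Hunk 4: at line 3 remove [fkeq,jhdln,xrba] add [sslxj,tit] -> 8 lines: vaoib zyvc rfnu wqgv sslxj tit xrl gvkh
Final line count: 8

Answer: 8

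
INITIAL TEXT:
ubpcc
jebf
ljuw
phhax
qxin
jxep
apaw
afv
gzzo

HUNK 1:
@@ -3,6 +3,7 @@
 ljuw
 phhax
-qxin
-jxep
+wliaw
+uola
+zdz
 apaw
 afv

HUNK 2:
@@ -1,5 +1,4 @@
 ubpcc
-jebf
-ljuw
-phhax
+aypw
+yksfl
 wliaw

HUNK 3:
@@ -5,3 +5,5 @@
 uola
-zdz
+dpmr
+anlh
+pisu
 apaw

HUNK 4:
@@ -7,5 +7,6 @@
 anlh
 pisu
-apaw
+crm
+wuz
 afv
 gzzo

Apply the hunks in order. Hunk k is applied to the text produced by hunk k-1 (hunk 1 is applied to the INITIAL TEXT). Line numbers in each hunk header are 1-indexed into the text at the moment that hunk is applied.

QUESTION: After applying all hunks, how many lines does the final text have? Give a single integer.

Answer: 12

Derivation:
Hunk 1: at line 3 remove [qxin,jxep] add [wliaw,uola,zdz] -> 10 lines: ubpcc jebf ljuw phhax wliaw uola zdz apaw afv gzzo
Hunk 2: at line 1 remove [jebf,ljuw,phhax] add [aypw,yksfl] -> 9 lines: ubpcc aypw yksfl wliaw uola zdz apaw afv gzzo
Hunk 3: at line 5 remove [zdz] add [dpmr,anlh,pisu] -> 11 lines: ubpcc aypw yksfl wliaw uola dpmr anlh pisu apaw afv gzzo
Hunk 4: at line 7 remove [apaw] add [crm,wuz] -> 12 lines: ubpcc aypw yksfl wliaw uola dpmr anlh pisu crm wuz afv gzzo
Final line count: 12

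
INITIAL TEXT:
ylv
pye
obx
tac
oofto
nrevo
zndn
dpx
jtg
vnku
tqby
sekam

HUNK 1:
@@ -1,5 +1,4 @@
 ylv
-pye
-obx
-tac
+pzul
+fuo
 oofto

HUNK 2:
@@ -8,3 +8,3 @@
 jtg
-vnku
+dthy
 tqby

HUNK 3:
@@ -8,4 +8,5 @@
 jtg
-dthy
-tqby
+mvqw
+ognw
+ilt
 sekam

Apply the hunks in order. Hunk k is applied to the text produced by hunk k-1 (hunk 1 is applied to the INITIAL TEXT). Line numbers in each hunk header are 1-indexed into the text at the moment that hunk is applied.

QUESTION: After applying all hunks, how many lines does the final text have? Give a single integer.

Answer: 12

Derivation:
Hunk 1: at line 1 remove [pye,obx,tac] add [pzul,fuo] -> 11 lines: ylv pzul fuo oofto nrevo zndn dpx jtg vnku tqby sekam
Hunk 2: at line 8 remove [vnku] add [dthy] -> 11 lines: ylv pzul fuo oofto nrevo zndn dpx jtg dthy tqby sekam
Hunk 3: at line 8 remove [dthy,tqby] add [mvqw,ognw,ilt] -> 12 lines: ylv pzul fuo oofto nrevo zndn dpx jtg mvqw ognw ilt sekam
Final line count: 12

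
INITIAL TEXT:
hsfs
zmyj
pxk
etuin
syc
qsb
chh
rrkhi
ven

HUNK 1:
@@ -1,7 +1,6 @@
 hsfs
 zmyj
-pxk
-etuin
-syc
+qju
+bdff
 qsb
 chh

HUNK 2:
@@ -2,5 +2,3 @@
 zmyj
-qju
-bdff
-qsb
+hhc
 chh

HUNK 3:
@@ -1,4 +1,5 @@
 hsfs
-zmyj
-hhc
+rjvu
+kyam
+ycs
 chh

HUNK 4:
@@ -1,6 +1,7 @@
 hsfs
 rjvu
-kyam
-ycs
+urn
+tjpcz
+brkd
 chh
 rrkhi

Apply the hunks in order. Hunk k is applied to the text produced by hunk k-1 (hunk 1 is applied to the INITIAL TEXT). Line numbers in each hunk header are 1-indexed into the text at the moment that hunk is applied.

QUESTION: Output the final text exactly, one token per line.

Answer: hsfs
rjvu
urn
tjpcz
brkd
chh
rrkhi
ven

Derivation:
Hunk 1: at line 1 remove [pxk,etuin,syc] add [qju,bdff] -> 8 lines: hsfs zmyj qju bdff qsb chh rrkhi ven
Hunk 2: at line 2 remove [qju,bdff,qsb] add [hhc] -> 6 lines: hsfs zmyj hhc chh rrkhi ven
Hunk 3: at line 1 remove [zmyj,hhc] add [rjvu,kyam,ycs] -> 7 lines: hsfs rjvu kyam ycs chh rrkhi ven
Hunk 4: at line 1 remove [kyam,ycs] add [urn,tjpcz,brkd] -> 8 lines: hsfs rjvu urn tjpcz brkd chh rrkhi ven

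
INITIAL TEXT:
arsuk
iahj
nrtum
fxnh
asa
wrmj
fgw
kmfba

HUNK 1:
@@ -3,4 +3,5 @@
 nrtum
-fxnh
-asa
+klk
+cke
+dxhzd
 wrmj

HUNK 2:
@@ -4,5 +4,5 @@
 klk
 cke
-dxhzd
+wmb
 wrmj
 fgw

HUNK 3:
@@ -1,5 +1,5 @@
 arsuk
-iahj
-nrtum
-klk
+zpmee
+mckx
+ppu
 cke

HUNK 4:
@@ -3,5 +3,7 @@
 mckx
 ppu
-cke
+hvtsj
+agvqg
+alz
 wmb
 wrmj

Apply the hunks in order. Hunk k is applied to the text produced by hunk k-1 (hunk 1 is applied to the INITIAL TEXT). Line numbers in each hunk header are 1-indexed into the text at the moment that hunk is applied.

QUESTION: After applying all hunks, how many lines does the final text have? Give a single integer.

Answer: 11

Derivation:
Hunk 1: at line 3 remove [fxnh,asa] add [klk,cke,dxhzd] -> 9 lines: arsuk iahj nrtum klk cke dxhzd wrmj fgw kmfba
Hunk 2: at line 4 remove [dxhzd] add [wmb] -> 9 lines: arsuk iahj nrtum klk cke wmb wrmj fgw kmfba
Hunk 3: at line 1 remove [iahj,nrtum,klk] add [zpmee,mckx,ppu] -> 9 lines: arsuk zpmee mckx ppu cke wmb wrmj fgw kmfba
Hunk 4: at line 3 remove [cke] add [hvtsj,agvqg,alz] -> 11 lines: arsuk zpmee mckx ppu hvtsj agvqg alz wmb wrmj fgw kmfba
Final line count: 11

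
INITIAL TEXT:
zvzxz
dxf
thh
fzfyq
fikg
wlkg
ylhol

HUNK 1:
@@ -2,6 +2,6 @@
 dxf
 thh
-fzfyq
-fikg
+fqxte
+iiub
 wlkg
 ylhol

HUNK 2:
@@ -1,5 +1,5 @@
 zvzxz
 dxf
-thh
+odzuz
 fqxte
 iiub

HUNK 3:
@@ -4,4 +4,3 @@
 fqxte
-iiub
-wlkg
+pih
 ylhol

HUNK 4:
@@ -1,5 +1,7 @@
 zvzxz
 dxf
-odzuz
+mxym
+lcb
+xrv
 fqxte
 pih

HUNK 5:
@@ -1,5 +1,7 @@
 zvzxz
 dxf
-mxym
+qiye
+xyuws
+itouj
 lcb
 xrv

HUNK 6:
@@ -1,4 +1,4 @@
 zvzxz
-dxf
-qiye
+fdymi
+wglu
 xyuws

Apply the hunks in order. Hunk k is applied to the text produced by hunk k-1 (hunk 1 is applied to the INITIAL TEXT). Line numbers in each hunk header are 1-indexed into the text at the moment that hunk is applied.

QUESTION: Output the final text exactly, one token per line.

Hunk 1: at line 2 remove [fzfyq,fikg] add [fqxte,iiub] -> 7 lines: zvzxz dxf thh fqxte iiub wlkg ylhol
Hunk 2: at line 1 remove [thh] add [odzuz] -> 7 lines: zvzxz dxf odzuz fqxte iiub wlkg ylhol
Hunk 3: at line 4 remove [iiub,wlkg] add [pih] -> 6 lines: zvzxz dxf odzuz fqxte pih ylhol
Hunk 4: at line 1 remove [odzuz] add [mxym,lcb,xrv] -> 8 lines: zvzxz dxf mxym lcb xrv fqxte pih ylhol
Hunk 5: at line 1 remove [mxym] add [qiye,xyuws,itouj] -> 10 lines: zvzxz dxf qiye xyuws itouj lcb xrv fqxte pih ylhol
Hunk 6: at line 1 remove [dxf,qiye] add [fdymi,wglu] -> 10 lines: zvzxz fdymi wglu xyuws itouj lcb xrv fqxte pih ylhol

Answer: zvzxz
fdymi
wglu
xyuws
itouj
lcb
xrv
fqxte
pih
ylhol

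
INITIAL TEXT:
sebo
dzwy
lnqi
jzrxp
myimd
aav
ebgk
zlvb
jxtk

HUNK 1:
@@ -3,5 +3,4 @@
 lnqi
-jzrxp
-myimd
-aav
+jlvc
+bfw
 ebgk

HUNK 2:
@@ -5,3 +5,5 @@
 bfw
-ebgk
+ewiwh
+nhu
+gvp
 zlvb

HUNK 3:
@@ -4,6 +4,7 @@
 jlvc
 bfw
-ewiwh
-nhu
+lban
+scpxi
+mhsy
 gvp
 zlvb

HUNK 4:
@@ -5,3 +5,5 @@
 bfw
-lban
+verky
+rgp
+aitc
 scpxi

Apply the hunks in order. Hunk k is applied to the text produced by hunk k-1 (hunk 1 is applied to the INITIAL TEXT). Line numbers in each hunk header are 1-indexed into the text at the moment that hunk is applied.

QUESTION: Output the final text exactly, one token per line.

Hunk 1: at line 3 remove [jzrxp,myimd,aav] add [jlvc,bfw] -> 8 lines: sebo dzwy lnqi jlvc bfw ebgk zlvb jxtk
Hunk 2: at line 5 remove [ebgk] add [ewiwh,nhu,gvp] -> 10 lines: sebo dzwy lnqi jlvc bfw ewiwh nhu gvp zlvb jxtk
Hunk 3: at line 4 remove [ewiwh,nhu] add [lban,scpxi,mhsy] -> 11 lines: sebo dzwy lnqi jlvc bfw lban scpxi mhsy gvp zlvb jxtk
Hunk 4: at line 5 remove [lban] add [verky,rgp,aitc] -> 13 lines: sebo dzwy lnqi jlvc bfw verky rgp aitc scpxi mhsy gvp zlvb jxtk

Answer: sebo
dzwy
lnqi
jlvc
bfw
verky
rgp
aitc
scpxi
mhsy
gvp
zlvb
jxtk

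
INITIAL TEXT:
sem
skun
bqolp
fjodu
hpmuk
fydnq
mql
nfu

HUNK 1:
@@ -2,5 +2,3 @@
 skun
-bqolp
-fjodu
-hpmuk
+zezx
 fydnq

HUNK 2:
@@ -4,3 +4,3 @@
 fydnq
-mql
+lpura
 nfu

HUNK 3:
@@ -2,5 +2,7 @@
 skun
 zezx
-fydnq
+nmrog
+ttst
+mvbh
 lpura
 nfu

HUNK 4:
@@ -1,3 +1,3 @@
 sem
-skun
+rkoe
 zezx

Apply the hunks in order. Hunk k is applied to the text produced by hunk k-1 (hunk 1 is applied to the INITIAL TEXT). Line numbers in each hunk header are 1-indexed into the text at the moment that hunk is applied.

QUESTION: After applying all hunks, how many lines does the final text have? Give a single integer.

Answer: 8

Derivation:
Hunk 1: at line 2 remove [bqolp,fjodu,hpmuk] add [zezx] -> 6 lines: sem skun zezx fydnq mql nfu
Hunk 2: at line 4 remove [mql] add [lpura] -> 6 lines: sem skun zezx fydnq lpura nfu
Hunk 3: at line 2 remove [fydnq] add [nmrog,ttst,mvbh] -> 8 lines: sem skun zezx nmrog ttst mvbh lpura nfu
Hunk 4: at line 1 remove [skun] add [rkoe] -> 8 lines: sem rkoe zezx nmrog ttst mvbh lpura nfu
Final line count: 8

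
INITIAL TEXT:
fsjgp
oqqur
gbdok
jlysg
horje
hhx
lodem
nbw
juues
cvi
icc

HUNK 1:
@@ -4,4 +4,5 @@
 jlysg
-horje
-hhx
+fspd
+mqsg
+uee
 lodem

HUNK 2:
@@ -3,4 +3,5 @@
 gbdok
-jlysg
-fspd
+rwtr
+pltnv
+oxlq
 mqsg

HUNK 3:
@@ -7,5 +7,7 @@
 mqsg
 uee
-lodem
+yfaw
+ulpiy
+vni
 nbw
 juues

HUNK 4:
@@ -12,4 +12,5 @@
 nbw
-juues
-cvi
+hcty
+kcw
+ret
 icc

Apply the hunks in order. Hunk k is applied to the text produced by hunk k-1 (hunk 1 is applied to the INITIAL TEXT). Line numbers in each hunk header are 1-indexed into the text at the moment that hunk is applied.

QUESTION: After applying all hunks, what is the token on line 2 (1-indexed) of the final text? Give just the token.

Answer: oqqur

Derivation:
Hunk 1: at line 4 remove [horje,hhx] add [fspd,mqsg,uee] -> 12 lines: fsjgp oqqur gbdok jlysg fspd mqsg uee lodem nbw juues cvi icc
Hunk 2: at line 3 remove [jlysg,fspd] add [rwtr,pltnv,oxlq] -> 13 lines: fsjgp oqqur gbdok rwtr pltnv oxlq mqsg uee lodem nbw juues cvi icc
Hunk 3: at line 7 remove [lodem] add [yfaw,ulpiy,vni] -> 15 lines: fsjgp oqqur gbdok rwtr pltnv oxlq mqsg uee yfaw ulpiy vni nbw juues cvi icc
Hunk 4: at line 12 remove [juues,cvi] add [hcty,kcw,ret] -> 16 lines: fsjgp oqqur gbdok rwtr pltnv oxlq mqsg uee yfaw ulpiy vni nbw hcty kcw ret icc
Final line 2: oqqur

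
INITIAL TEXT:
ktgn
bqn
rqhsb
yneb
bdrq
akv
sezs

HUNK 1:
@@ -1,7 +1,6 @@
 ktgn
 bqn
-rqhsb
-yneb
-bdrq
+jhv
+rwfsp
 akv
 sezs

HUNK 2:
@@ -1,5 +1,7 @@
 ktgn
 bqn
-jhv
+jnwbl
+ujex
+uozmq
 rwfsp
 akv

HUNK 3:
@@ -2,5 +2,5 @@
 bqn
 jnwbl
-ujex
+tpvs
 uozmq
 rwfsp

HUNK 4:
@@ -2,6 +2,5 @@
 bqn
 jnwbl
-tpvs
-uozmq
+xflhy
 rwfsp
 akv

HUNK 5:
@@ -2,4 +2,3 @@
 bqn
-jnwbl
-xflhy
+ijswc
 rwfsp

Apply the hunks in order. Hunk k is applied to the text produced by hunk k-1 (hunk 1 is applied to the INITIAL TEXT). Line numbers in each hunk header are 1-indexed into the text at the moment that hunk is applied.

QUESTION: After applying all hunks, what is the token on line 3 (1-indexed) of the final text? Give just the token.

Answer: ijswc

Derivation:
Hunk 1: at line 1 remove [rqhsb,yneb,bdrq] add [jhv,rwfsp] -> 6 lines: ktgn bqn jhv rwfsp akv sezs
Hunk 2: at line 1 remove [jhv] add [jnwbl,ujex,uozmq] -> 8 lines: ktgn bqn jnwbl ujex uozmq rwfsp akv sezs
Hunk 3: at line 2 remove [ujex] add [tpvs] -> 8 lines: ktgn bqn jnwbl tpvs uozmq rwfsp akv sezs
Hunk 4: at line 2 remove [tpvs,uozmq] add [xflhy] -> 7 lines: ktgn bqn jnwbl xflhy rwfsp akv sezs
Hunk 5: at line 2 remove [jnwbl,xflhy] add [ijswc] -> 6 lines: ktgn bqn ijswc rwfsp akv sezs
Final line 3: ijswc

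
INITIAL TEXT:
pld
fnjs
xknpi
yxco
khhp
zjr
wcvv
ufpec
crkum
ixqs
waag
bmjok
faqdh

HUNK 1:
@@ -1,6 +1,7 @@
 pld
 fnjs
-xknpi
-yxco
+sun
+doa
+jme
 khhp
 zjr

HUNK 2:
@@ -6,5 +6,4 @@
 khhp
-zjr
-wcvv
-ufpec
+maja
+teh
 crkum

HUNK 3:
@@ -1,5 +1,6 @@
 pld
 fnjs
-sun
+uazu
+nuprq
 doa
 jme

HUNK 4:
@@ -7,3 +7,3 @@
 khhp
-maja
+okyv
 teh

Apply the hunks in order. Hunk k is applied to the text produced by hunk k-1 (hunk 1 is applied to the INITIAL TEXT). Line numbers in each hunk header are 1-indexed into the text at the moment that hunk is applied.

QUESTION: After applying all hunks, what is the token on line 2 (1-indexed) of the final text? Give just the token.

Hunk 1: at line 1 remove [xknpi,yxco] add [sun,doa,jme] -> 14 lines: pld fnjs sun doa jme khhp zjr wcvv ufpec crkum ixqs waag bmjok faqdh
Hunk 2: at line 6 remove [zjr,wcvv,ufpec] add [maja,teh] -> 13 lines: pld fnjs sun doa jme khhp maja teh crkum ixqs waag bmjok faqdh
Hunk 3: at line 1 remove [sun] add [uazu,nuprq] -> 14 lines: pld fnjs uazu nuprq doa jme khhp maja teh crkum ixqs waag bmjok faqdh
Hunk 4: at line 7 remove [maja] add [okyv] -> 14 lines: pld fnjs uazu nuprq doa jme khhp okyv teh crkum ixqs waag bmjok faqdh
Final line 2: fnjs

Answer: fnjs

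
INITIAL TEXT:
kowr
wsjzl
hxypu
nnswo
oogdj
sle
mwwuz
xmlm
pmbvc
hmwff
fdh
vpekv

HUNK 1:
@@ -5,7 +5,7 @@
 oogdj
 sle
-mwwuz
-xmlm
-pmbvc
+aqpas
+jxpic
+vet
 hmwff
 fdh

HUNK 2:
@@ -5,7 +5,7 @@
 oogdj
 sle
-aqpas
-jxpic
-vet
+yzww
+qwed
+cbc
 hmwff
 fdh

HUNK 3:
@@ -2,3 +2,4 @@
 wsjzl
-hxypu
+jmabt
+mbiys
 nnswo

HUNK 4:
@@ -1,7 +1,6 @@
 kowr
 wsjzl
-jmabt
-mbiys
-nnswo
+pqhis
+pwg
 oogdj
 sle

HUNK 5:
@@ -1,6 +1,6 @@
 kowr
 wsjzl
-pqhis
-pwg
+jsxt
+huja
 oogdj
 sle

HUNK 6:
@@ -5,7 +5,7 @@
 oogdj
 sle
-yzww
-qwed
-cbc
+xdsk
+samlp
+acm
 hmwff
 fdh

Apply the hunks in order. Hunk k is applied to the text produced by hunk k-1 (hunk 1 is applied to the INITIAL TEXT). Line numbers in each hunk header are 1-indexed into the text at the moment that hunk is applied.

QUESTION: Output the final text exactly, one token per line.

Answer: kowr
wsjzl
jsxt
huja
oogdj
sle
xdsk
samlp
acm
hmwff
fdh
vpekv

Derivation:
Hunk 1: at line 5 remove [mwwuz,xmlm,pmbvc] add [aqpas,jxpic,vet] -> 12 lines: kowr wsjzl hxypu nnswo oogdj sle aqpas jxpic vet hmwff fdh vpekv
Hunk 2: at line 5 remove [aqpas,jxpic,vet] add [yzww,qwed,cbc] -> 12 lines: kowr wsjzl hxypu nnswo oogdj sle yzww qwed cbc hmwff fdh vpekv
Hunk 3: at line 2 remove [hxypu] add [jmabt,mbiys] -> 13 lines: kowr wsjzl jmabt mbiys nnswo oogdj sle yzww qwed cbc hmwff fdh vpekv
Hunk 4: at line 1 remove [jmabt,mbiys,nnswo] add [pqhis,pwg] -> 12 lines: kowr wsjzl pqhis pwg oogdj sle yzww qwed cbc hmwff fdh vpekv
Hunk 5: at line 1 remove [pqhis,pwg] add [jsxt,huja] -> 12 lines: kowr wsjzl jsxt huja oogdj sle yzww qwed cbc hmwff fdh vpekv
Hunk 6: at line 5 remove [yzww,qwed,cbc] add [xdsk,samlp,acm] -> 12 lines: kowr wsjzl jsxt huja oogdj sle xdsk samlp acm hmwff fdh vpekv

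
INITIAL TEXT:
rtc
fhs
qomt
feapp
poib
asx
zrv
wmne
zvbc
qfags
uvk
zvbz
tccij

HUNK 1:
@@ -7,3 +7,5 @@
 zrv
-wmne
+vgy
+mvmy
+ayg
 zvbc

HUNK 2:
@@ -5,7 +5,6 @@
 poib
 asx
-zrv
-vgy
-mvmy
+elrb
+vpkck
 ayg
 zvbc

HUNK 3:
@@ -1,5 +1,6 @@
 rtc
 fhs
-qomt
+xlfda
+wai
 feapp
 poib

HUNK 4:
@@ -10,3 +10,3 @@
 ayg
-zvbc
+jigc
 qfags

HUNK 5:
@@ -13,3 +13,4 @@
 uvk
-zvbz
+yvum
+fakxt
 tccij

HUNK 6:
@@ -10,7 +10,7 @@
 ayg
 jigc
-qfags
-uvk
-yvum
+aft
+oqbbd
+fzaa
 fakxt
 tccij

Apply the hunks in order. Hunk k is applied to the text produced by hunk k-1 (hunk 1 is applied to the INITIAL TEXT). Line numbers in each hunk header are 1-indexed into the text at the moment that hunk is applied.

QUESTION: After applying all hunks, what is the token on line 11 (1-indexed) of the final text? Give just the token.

Hunk 1: at line 7 remove [wmne] add [vgy,mvmy,ayg] -> 15 lines: rtc fhs qomt feapp poib asx zrv vgy mvmy ayg zvbc qfags uvk zvbz tccij
Hunk 2: at line 5 remove [zrv,vgy,mvmy] add [elrb,vpkck] -> 14 lines: rtc fhs qomt feapp poib asx elrb vpkck ayg zvbc qfags uvk zvbz tccij
Hunk 3: at line 1 remove [qomt] add [xlfda,wai] -> 15 lines: rtc fhs xlfda wai feapp poib asx elrb vpkck ayg zvbc qfags uvk zvbz tccij
Hunk 4: at line 10 remove [zvbc] add [jigc] -> 15 lines: rtc fhs xlfda wai feapp poib asx elrb vpkck ayg jigc qfags uvk zvbz tccij
Hunk 5: at line 13 remove [zvbz] add [yvum,fakxt] -> 16 lines: rtc fhs xlfda wai feapp poib asx elrb vpkck ayg jigc qfags uvk yvum fakxt tccij
Hunk 6: at line 10 remove [qfags,uvk,yvum] add [aft,oqbbd,fzaa] -> 16 lines: rtc fhs xlfda wai feapp poib asx elrb vpkck ayg jigc aft oqbbd fzaa fakxt tccij
Final line 11: jigc

Answer: jigc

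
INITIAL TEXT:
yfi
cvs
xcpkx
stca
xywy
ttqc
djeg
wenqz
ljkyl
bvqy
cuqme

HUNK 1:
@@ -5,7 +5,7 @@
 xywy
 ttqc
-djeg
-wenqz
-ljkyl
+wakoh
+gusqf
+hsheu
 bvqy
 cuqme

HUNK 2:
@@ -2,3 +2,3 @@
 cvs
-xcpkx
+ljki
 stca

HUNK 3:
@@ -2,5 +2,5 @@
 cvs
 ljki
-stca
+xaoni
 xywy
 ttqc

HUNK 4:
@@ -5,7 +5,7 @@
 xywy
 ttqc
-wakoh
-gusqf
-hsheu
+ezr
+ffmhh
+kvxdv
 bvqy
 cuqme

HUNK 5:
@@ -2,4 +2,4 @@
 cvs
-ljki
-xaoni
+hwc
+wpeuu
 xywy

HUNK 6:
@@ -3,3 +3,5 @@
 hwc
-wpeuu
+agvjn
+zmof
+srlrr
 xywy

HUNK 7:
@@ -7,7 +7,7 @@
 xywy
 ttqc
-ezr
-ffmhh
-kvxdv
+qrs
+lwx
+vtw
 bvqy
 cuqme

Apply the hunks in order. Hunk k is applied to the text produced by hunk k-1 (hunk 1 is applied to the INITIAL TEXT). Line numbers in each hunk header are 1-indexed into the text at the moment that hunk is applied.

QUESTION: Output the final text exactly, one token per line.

Hunk 1: at line 5 remove [djeg,wenqz,ljkyl] add [wakoh,gusqf,hsheu] -> 11 lines: yfi cvs xcpkx stca xywy ttqc wakoh gusqf hsheu bvqy cuqme
Hunk 2: at line 2 remove [xcpkx] add [ljki] -> 11 lines: yfi cvs ljki stca xywy ttqc wakoh gusqf hsheu bvqy cuqme
Hunk 3: at line 2 remove [stca] add [xaoni] -> 11 lines: yfi cvs ljki xaoni xywy ttqc wakoh gusqf hsheu bvqy cuqme
Hunk 4: at line 5 remove [wakoh,gusqf,hsheu] add [ezr,ffmhh,kvxdv] -> 11 lines: yfi cvs ljki xaoni xywy ttqc ezr ffmhh kvxdv bvqy cuqme
Hunk 5: at line 2 remove [ljki,xaoni] add [hwc,wpeuu] -> 11 lines: yfi cvs hwc wpeuu xywy ttqc ezr ffmhh kvxdv bvqy cuqme
Hunk 6: at line 3 remove [wpeuu] add [agvjn,zmof,srlrr] -> 13 lines: yfi cvs hwc agvjn zmof srlrr xywy ttqc ezr ffmhh kvxdv bvqy cuqme
Hunk 7: at line 7 remove [ezr,ffmhh,kvxdv] add [qrs,lwx,vtw] -> 13 lines: yfi cvs hwc agvjn zmof srlrr xywy ttqc qrs lwx vtw bvqy cuqme

Answer: yfi
cvs
hwc
agvjn
zmof
srlrr
xywy
ttqc
qrs
lwx
vtw
bvqy
cuqme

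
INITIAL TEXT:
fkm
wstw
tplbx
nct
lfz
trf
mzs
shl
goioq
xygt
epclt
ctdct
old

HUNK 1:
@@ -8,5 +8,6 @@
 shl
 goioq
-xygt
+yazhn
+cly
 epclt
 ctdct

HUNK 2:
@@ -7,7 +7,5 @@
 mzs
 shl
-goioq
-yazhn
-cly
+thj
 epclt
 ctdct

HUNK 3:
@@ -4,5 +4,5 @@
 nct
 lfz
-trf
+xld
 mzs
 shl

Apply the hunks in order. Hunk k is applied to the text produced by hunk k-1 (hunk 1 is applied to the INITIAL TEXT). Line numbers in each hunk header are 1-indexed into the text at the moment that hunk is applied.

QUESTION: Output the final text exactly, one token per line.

Answer: fkm
wstw
tplbx
nct
lfz
xld
mzs
shl
thj
epclt
ctdct
old

Derivation:
Hunk 1: at line 8 remove [xygt] add [yazhn,cly] -> 14 lines: fkm wstw tplbx nct lfz trf mzs shl goioq yazhn cly epclt ctdct old
Hunk 2: at line 7 remove [goioq,yazhn,cly] add [thj] -> 12 lines: fkm wstw tplbx nct lfz trf mzs shl thj epclt ctdct old
Hunk 3: at line 4 remove [trf] add [xld] -> 12 lines: fkm wstw tplbx nct lfz xld mzs shl thj epclt ctdct old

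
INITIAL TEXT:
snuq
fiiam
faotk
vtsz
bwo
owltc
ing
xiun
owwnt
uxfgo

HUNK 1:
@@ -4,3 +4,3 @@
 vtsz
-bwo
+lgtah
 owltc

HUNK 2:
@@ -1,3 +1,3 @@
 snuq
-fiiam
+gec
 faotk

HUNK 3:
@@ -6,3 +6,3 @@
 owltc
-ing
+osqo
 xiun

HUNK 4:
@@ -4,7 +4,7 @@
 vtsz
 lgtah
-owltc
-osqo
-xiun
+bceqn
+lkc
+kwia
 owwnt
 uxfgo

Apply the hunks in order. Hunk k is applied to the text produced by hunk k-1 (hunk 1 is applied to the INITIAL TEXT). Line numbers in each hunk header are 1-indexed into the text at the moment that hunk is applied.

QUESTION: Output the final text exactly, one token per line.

Hunk 1: at line 4 remove [bwo] add [lgtah] -> 10 lines: snuq fiiam faotk vtsz lgtah owltc ing xiun owwnt uxfgo
Hunk 2: at line 1 remove [fiiam] add [gec] -> 10 lines: snuq gec faotk vtsz lgtah owltc ing xiun owwnt uxfgo
Hunk 3: at line 6 remove [ing] add [osqo] -> 10 lines: snuq gec faotk vtsz lgtah owltc osqo xiun owwnt uxfgo
Hunk 4: at line 4 remove [owltc,osqo,xiun] add [bceqn,lkc,kwia] -> 10 lines: snuq gec faotk vtsz lgtah bceqn lkc kwia owwnt uxfgo

Answer: snuq
gec
faotk
vtsz
lgtah
bceqn
lkc
kwia
owwnt
uxfgo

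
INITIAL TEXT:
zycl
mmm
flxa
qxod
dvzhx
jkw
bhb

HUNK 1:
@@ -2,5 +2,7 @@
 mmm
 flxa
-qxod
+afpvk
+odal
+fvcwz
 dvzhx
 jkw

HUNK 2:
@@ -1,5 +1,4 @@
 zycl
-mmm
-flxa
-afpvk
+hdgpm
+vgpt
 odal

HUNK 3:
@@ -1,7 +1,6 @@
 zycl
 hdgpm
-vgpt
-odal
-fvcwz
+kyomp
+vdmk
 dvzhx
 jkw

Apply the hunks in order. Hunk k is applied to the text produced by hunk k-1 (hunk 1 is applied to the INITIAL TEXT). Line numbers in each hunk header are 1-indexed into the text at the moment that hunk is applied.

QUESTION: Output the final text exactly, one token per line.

Hunk 1: at line 2 remove [qxod] add [afpvk,odal,fvcwz] -> 9 lines: zycl mmm flxa afpvk odal fvcwz dvzhx jkw bhb
Hunk 2: at line 1 remove [mmm,flxa,afpvk] add [hdgpm,vgpt] -> 8 lines: zycl hdgpm vgpt odal fvcwz dvzhx jkw bhb
Hunk 3: at line 1 remove [vgpt,odal,fvcwz] add [kyomp,vdmk] -> 7 lines: zycl hdgpm kyomp vdmk dvzhx jkw bhb

Answer: zycl
hdgpm
kyomp
vdmk
dvzhx
jkw
bhb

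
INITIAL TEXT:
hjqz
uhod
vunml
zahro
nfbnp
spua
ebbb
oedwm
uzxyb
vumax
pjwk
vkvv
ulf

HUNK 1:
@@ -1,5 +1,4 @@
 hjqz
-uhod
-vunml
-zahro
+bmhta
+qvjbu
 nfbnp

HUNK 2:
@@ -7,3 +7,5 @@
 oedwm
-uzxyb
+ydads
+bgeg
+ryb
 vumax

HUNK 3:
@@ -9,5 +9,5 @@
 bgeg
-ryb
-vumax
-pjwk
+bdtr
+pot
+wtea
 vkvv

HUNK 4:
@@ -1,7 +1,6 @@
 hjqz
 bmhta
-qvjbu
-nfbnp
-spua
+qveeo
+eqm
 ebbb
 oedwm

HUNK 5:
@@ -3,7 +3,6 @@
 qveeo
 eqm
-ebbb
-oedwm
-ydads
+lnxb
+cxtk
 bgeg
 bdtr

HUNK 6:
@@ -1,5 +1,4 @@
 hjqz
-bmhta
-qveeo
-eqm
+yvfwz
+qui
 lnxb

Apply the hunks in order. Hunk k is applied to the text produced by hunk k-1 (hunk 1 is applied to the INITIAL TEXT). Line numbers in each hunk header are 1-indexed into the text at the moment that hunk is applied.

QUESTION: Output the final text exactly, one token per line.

Hunk 1: at line 1 remove [uhod,vunml,zahro] add [bmhta,qvjbu] -> 12 lines: hjqz bmhta qvjbu nfbnp spua ebbb oedwm uzxyb vumax pjwk vkvv ulf
Hunk 2: at line 7 remove [uzxyb] add [ydads,bgeg,ryb] -> 14 lines: hjqz bmhta qvjbu nfbnp spua ebbb oedwm ydads bgeg ryb vumax pjwk vkvv ulf
Hunk 3: at line 9 remove [ryb,vumax,pjwk] add [bdtr,pot,wtea] -> 14 lines: hjqz bmhta qvjbu nfbnp spua ebbb oedwm ydads bgeg bdtr pot wtea vkvv ulf
Hunk 4: at line 1 remove [qvjbu,nfbnp,spua] add [qveeo,eqm] -> 13 lines: hjqz bmhta qveeo eqm ebbb oedwm ydads bgeg bdtr pot wtea vkvv ulf
Hunk 5: at line 3 remove [ebbb,oedwm,ydads] add [lnxb,cxtk] -> 12 lines: hjqz bmhta qveeo eqm lnxb cxtk bgeg bdtr pot wtea vkvv ulf
Hunk 6: at line 1 remove [bmhta,qveeo,eqm] add [yvfwz,qui] -> 11 lines: hjqz yvfwz qui lnxb cxtk bgeg bdtr pot wtea vkvv ulf

Answer: hjqz
yvfwz
qui
lnxb
cxtk
bgeg
bdtr
pot
wtea
vkvv
ulf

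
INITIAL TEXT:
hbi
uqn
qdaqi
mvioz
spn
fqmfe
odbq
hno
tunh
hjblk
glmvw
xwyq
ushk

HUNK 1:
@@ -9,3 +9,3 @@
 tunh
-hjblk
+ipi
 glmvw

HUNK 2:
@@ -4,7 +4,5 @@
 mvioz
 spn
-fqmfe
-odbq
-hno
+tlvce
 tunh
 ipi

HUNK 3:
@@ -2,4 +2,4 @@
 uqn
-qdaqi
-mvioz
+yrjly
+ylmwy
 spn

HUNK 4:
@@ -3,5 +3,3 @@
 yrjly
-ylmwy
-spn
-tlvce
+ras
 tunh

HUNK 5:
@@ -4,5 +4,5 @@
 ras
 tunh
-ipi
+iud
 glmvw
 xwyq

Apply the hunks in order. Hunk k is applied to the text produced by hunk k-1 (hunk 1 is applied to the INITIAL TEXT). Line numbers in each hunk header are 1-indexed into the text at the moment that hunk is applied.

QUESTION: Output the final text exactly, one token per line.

Hunk 1: at line 9 remove [hjblk] add [ipi] -> 13 lines: hbi uqn qdaqi mvioz spn fqmfe odbq hno tunh ipi glmvw xwyq ushk
Hunk 2: at line 4 remove [fqmfe,odbq,hno] add [tlvce] -> 11 lines: hbi uqn qdaqi mvioz spn tlvce tunh ipi glmvw xwyq ushk
Hunk 3: at line 2 remove [qdaqi,mvioz] add [yrjly,ylmwy] -> 11 lines: hbi uqn yrjly ylmwy spn tlvce tunh ipi glmvw xwyq ushk
Hunk 4: at line 3 remove [ylmwy,spn,tlvce] add [ras] -> 9 lines: hbi uqn yrjly ras tunh ipi glmvw xwyq ushk
Hunk 5: at line 4 remove [ipi] add [iud] -> 9 lines: hbi uqn yrjly ras tunh iud glmvw xwyq ushk

Answer: hbi
uqn
yrjly
ras
tunh
iud
glmvw
xwyq
ushk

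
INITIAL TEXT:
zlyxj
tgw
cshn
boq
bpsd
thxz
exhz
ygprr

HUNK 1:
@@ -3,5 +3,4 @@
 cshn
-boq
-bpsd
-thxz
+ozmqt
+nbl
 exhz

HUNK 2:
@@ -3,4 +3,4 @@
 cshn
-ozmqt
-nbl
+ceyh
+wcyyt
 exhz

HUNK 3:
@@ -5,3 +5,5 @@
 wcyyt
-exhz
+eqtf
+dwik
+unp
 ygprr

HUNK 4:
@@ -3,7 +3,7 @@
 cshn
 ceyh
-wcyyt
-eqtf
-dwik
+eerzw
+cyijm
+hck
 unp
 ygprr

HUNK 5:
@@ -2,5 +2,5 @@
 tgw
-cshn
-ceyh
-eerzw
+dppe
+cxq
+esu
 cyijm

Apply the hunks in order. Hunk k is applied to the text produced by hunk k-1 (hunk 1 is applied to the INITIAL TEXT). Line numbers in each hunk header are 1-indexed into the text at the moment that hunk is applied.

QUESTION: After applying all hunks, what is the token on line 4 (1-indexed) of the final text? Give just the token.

Answer: cxq

Derivation:
Hunk 1: at line 3 remove [boq,bpsd,thxz] add [ozmqt,nbl] -> 7 lines: zlyxj tgw cshn ozmqt nbl exhz ygprr
Hunk 2: at line 3 remove [ozmqt,nbl] add [ceyh,wcyyt] -> 7 lines: zlyxj tgw cshn ceyh wcyyt exhz ygprr
Hunk 3: at line 5 remove [exhz] add [eqtf,dwik,unp] -> 9 lines: zlyxj tgw cshn ceyh wcyyt eqtf dwik unp ygprr
Hunk 4: at line 3 remove [wcyyt,eqtf,dwik] add [eerzw,cyijm,hck] -> 9 lines: zlyxj tgw cshn ceyh eerzw cyijm hck unp ygprr
Hunk 5: at line 2 remove [cshn,ceyh,eerzw] add [dppe,cxq,esu] -> 9 lines: zlyxj tgw dppe cxq esu cyijm hck unp ygprr
Final line 4: cxq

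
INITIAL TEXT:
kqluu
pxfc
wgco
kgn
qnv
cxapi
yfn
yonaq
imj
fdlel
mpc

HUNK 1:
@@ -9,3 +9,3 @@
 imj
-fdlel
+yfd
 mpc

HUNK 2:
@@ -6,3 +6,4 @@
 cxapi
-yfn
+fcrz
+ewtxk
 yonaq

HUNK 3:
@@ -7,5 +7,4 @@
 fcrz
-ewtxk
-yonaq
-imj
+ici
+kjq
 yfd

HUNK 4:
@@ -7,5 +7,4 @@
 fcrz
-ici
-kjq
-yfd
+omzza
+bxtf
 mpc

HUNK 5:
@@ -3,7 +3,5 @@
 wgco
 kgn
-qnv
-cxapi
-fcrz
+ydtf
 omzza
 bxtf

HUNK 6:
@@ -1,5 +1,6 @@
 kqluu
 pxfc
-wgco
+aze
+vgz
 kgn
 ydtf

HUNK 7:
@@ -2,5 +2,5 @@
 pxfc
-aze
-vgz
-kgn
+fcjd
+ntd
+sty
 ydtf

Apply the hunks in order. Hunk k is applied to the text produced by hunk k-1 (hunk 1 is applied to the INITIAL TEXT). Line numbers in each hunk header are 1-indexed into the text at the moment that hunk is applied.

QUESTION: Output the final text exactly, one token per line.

Answer: kqluu
pxfc
fcjd
ntd
sty
ydtf
omzza
bxtf
mpc

Derivation:
Hunk 1: at line 9 remove [fdlel] add [yfd] -> 11 lines: kqluu pxfc wgco kgn qnv cxapi yfn yonaq imj yfd mpc
Hunk 2: at line 6 remove [yfn] add [fcrz,ewtxk] -> 12 lines: kqluu pxfc wgco kgn qnv cxapi fcrz ewtxk yonaq imj yfd mpc
Hunk 3: at line 7 remove [ewtxk,yonaq,imj] add [ici,kjq] -> 11 lines: kqluu pxfc wgco kgn qnv cxapi fcrz ici kjq yfd mpc
Hunk 4: at line 7 remove [ici,kjq,yfd] add [omzza,bxtf] -> 10 lines: kqluu pxfc wgco kgn qnv cxapi fcrz omzza bxtf mpc
Hunk 5: at line 3 remove [qnv,cxapi,fcrz] add [ydtf] -> 8 lines: kqluu pxfc wgco kgn ydtf omzza bxtf mpc
Hunk 6: at line 1 remove [wgco] add [aze,vgz] -> 9 lines: kqluu pxfc aze vgz kgn ydtf omzza bxtf mpc
Hunk 7: at line 2 remove [aze,vgz,kgn] add [fcjd,ntd,sty] -> 9 lines: kqluu pxfc fcjd ntd sty ydtf omzza bxtf mpc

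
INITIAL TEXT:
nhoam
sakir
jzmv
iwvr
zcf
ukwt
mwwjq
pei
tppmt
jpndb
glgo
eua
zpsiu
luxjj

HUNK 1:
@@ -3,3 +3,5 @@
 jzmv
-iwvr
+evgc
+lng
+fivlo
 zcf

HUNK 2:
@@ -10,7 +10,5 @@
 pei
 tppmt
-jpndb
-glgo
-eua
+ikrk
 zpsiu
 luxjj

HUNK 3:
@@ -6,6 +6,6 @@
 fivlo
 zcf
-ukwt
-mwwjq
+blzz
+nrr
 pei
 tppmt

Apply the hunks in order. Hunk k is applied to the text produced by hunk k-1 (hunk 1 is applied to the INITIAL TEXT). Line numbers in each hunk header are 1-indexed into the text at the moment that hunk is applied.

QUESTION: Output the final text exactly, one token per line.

Hunk 1: at line 3 remove [iwvr] add [evgc,lng,fivlo] -> 16 lines: nhoam sakir jzmv evgc lng fivlo zcf ukwt mwwjq pei tppmt jpndb glgo eua zpsiu luxjj
Hunk 2: at line 10 remove [jpndb,glgo,eua] add [ikrk] -> 14 lines: nhoam sakir jzmv evgc lng fivlo zcf ukwt mwwjq pei tppmt ikrk zpsiu luxjj
Hunk 3: at line 6 remove [ukwt,mwwjq] add [blzz,nrr] -> 14 lines: nhoam sakir jzmv evgc lng fivlo zcf blzz nrr pei tppmt ikrk zpsiu luxjj

Answer: nhoam
sakir
jzmv
evgc
lng
fivlo
zcf
blzz
nrr
pei
tppmt
ikrk
zpsiu
luxjj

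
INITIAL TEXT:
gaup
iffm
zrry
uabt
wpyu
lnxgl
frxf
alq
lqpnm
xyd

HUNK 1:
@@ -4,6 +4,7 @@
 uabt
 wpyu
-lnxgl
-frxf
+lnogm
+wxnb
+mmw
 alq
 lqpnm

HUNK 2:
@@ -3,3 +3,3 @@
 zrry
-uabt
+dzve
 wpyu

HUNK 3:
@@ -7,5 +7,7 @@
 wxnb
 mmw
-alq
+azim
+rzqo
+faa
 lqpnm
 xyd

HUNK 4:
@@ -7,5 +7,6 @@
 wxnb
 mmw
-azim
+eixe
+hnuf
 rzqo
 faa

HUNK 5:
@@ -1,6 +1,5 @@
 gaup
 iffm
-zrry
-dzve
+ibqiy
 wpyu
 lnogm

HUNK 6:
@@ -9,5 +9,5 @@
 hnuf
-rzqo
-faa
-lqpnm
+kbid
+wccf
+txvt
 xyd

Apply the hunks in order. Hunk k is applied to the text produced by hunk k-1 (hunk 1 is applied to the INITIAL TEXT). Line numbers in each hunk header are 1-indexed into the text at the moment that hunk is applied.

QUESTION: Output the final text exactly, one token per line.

Hunk 1: at line 4 remove [lnxgl,frxf] add [lnogm,wxnb,mmw] -> 11 lines: gaup iffm zrry uabt wpyu lnogm wxnb mmw alq lqpnm xyd
Hunk 2: at line 3 remove [uabt] add [dzve] -> 11 lines: gaup iffm zrry dzve wpyu lnogm wxnb mmw alq lqpnm xyd
Hunk 3: at line 7 remove [alq] add [azim,rzqo,faa] -> 13 lines: gaup iffm zrry dzve wpyu lnogm wxnb mmw azim rzqo faa lqpnm xyd
Hunk 4: at line 7 remove [azim] add [eixe,hnuf] -> 14 lines: gaup iffm zrry dzve wpyu lnogm wxnb mmw eixe hnuf rzqo faa lqpnm xyd
Hunk 5: at line 1 remove [zrry,dzve] add [ibqiy] -> 13 lines: gaup iffm ibqiy wpyu lnogm wxnb mmw eixe hnuf rzqo faa lqpnm xyd
Hunk 6: at line 9 remove [rzqo,faa,lqpnm] add [kbid,wccf,txvt] -> 13 lines: gaup iffm ibqiy wpyu lnogm wxnb mmw eixe hnuf kbid wccf txvt xyd

Answer: gaup
iffm
ibqiy
wpyu
lnogm
wxnb
mmw
eixe
hnuf
kbid
wccf
txvt
xyd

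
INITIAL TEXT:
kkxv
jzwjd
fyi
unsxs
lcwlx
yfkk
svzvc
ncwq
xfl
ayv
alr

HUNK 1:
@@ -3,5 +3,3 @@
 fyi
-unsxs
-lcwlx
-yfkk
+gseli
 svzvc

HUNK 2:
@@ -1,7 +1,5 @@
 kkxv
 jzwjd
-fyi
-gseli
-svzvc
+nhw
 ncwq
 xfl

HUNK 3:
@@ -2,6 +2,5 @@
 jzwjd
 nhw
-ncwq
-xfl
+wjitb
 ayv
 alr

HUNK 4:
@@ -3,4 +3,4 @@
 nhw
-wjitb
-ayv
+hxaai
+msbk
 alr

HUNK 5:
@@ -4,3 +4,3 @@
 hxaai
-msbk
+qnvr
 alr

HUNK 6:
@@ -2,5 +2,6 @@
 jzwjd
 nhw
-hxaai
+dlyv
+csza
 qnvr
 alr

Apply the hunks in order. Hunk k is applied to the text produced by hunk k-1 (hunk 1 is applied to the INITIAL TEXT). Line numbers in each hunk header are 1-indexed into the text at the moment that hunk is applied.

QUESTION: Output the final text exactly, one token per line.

Hunk 1: at line 3 remove [unsxs,lcwlx,yfkk] add [gseli] -> 9 lines: kkxv jzwjd fyi gseli svzvc ncwq xfl ayv alr
Hunk 2: at line 1 remove [fyi,gseli,svzvc] add [nhw] -> 7 lines: kkxv jzwjd nhw ncwq xfl ayv alr
Hunk 3: at line 2 remove [ncwq,xfl] add [wjitb] -> 6 lines: kkxv jzwjd nhw wjitb ayv alr
Hunk 4: at line 3 remove [wjitb,ayv] add [hxaai,msbk] -> 6 lines: kkxv jzwjd nhw hxaai msbk alr
Hunk 5: at line 4 remove [msbk] add [qnvr] -> 6 lines: kkxv jzwjd nhw hxaai qnvr alr
Hunk 6: at line 2 remove [hxaai] add [dlyv,csza] -> 7 lines: kkxv jzwjd nhw dlyv csza qnvr alr

Answer: kkxv
jzwjd
nhw
dlyv
csza
qnvr
alr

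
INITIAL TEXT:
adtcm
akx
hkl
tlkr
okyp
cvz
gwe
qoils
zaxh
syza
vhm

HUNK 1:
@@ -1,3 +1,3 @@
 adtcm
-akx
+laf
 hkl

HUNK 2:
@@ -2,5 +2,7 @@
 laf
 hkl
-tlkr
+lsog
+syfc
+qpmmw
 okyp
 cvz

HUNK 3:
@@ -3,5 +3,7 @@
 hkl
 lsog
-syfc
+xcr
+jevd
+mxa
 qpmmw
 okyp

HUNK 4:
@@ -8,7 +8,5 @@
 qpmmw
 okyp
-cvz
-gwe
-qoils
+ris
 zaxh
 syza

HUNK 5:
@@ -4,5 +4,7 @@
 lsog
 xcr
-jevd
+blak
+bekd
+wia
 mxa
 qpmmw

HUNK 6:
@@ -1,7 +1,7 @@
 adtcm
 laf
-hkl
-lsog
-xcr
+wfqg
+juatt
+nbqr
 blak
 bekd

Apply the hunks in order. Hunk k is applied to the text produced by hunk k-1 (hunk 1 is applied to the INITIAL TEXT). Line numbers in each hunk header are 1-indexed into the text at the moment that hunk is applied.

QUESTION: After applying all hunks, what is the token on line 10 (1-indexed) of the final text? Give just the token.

Hunk 1: at line 1 remove [akx] add [laf] -> 11 lines: adtcm laf hkl tlkr okyp cvz gwe qoils zaxh syza vhm
Hunk 2: at line 2 remove [tlkr] add [lsog,syfc,qpmmw] -> 13 lines: adtcm laf hkl lsog syfc qpmmw okyp cvz gwe qoils zaxh syza vhm
Hunk 3: at line 3 remove [syfc] add [xcr,jevd,mxa] -> 15 lines: adtcm laf hkl lsog xcr jevd mxa qpmmw okyp cvz gwe qoils zaxh syza vhm
Hunk 4: at line 8 remove [cvz,gwe,qoils] add [ris] -> 13 lines: adtcm laf hkl lsog xcr jevd mxa qpmmw okyp ris zaxh syza vhm
Hunk 5: at line 4 remove [jevd] add [blak,bekd,wia] -> 15 lines: adtcm laf hkl lsog xcr blak bekd wia mxa qpmmw okyp ris zaxh syza vhm
Hunk 6: at line 1 remove [hkl,lsog,xcr] add [wfqg,juatt,nbqr] -> 15 lines: adtcm laf wfqg juatt nbqr blak bekd wia mxa qpmmw okyp ris zaxh syza vhm
Final line 10: qpmmw

Answer: qpmmw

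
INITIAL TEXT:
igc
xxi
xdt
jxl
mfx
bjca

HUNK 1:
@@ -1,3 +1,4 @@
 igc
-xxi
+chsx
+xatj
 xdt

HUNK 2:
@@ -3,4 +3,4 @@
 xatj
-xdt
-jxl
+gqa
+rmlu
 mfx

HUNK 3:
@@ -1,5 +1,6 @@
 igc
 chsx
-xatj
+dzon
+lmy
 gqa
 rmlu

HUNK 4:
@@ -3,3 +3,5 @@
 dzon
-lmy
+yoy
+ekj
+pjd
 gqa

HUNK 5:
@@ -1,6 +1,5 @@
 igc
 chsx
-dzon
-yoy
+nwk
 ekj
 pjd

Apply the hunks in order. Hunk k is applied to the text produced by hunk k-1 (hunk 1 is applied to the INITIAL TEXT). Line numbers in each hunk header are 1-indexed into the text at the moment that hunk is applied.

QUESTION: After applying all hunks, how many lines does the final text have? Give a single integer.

Hunk 1: at line 1 remove [xxi] add [chsx,xatj] -> 7 lines: igc chsx xatj xdt jxl mfx bjca
Hunk 2: at line 3 remove [xdt,jxl] add [gqa,rmlu] -> 7 lines: igc chsx xatj gqa rmlu mfx bjca
Hunk 3: at line 1 remove [xatj] add [dzon,lmy] -> 8 lines: igc chsx dzon lmy gqa rmlu mfx bjca
Hunk 4: at line 3 remove [lmy] add [yoy,ekj,pjd] -> 10 lines: igc chsx dzon yoy ekj pjd gqa rmlu mfx bjca
Hunk 5: at line 1 remove [dzon,yoy] add [nwk] -> 9 lines: igc chsx nwk ekj pjd gqa rmlu mfx bjca
Final line count: 9

Answer: 9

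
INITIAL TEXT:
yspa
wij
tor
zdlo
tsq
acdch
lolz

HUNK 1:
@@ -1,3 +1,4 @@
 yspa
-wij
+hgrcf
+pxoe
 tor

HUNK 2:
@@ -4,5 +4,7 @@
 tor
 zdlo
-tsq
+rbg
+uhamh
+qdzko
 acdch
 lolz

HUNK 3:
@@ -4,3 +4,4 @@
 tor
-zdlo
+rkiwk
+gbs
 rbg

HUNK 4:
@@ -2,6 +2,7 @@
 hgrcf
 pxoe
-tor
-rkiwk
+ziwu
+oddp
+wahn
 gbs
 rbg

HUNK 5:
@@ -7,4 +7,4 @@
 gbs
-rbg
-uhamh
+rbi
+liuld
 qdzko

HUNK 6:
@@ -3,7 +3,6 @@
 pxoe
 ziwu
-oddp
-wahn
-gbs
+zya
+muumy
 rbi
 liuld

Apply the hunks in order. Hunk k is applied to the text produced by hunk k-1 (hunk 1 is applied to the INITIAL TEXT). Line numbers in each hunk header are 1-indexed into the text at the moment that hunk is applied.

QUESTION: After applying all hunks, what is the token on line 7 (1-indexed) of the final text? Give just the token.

Hunk 1: at line 1 remove [wij] add [hgrcf,pxoe] -> 8 lines: yspa hgrcf pxoe tor zdlo tsq acdch lolz
Hunk 2: at line 4 remove [tsq] add [rbg,uhamh,qdzko] -> 10 lines: yspa hgrcf pxoe tor zdlo rbg uhamh qdzko acdch lolz
Hunk 3: at line 4 remove [zdlo] add [rkiwk,gbs] -> 11 lines: yspa hgrcf pxoe tor rkiwk gbs rbg uhamh qdzko acdch lolz
Hunk 4: at line 2 remove [tor,rkiwk] add [ziwu,oddp,wahn] -> 12 lines: yspa hgrcf pxoe ziwu oddp wahn gbs rbg uhamh qdzko acdch lolz
Hunk 5: at line 7 remove [rbg,uhamh] add [rbi,liuld] -> 12 lines: yspa hgrcf pxoe ziwu oddp wahn gbs rbi liuld qdzko acdch lolz
Hunk 6: at line 3 remove [oddp,wahn,gbs] add [zya,muumy] -> 11 lines: yspa hgrcf pxoe ziwu zya muumy rbi liuld qdzko acdch lolz
Final line 7: rbi

Answer: rbi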